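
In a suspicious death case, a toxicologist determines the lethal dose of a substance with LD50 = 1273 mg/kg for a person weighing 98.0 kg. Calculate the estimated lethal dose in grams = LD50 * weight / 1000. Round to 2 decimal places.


Lethal dose calculation:
Lethal dose = LD50 * body_weight / 1000
= 1273 * 98.0 / 1000
= 124754 / 1000
= 124.75 g

124.75


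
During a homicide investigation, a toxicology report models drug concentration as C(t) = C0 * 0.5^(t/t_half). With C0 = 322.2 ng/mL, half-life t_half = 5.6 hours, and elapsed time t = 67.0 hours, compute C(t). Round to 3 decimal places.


Drug concentration decay:
Number of half-lives = t / t_half = 67.0 / 5.6 = 11.964286
Decay factor = 0.5^11.964286 = 0.00025026
C(t) = 322.2 * 0.00025026 = 0.081 ng/mL

0.081


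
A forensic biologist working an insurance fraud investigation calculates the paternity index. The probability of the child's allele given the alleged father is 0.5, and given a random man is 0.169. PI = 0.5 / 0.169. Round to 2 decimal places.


Paternity Index calculation:
PI = P(allele|father) / P(allele|random)
PI = 0.5 / 0.169
PI = 2.96

2.96


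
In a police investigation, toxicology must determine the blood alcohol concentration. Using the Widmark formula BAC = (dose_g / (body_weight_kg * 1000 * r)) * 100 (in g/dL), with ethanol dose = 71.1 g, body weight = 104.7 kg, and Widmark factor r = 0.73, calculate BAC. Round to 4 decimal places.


Applying the Widmark formula:
BAC = (dose_g / (body_wt * 1000 * r)) * 100
Denominator = 104.7 * 1000 * 0.73 = 76431
BAC = (71.1 / 76431) * 100
BAC = 0.0930 g/dL

0.0930


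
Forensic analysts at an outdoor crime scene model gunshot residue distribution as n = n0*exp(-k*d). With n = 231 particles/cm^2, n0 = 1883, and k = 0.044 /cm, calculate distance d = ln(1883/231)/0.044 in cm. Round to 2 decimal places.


GSR distance calculation:
n0/n = 1883 / 231 = 8.151515
ln(n0/n) = 2.098204
d = 2.098204 / 0.044 = 47.69 cm

47.69


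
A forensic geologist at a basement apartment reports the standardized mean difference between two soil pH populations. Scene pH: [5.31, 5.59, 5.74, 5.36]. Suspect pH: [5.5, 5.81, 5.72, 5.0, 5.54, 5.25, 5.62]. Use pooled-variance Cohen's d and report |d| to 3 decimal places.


Pooled-variance Cohen's d for soil pH comparison:
Scene mean = 22 / 4 = 5.5
Suspect mean = 38.44 / 7 = 5.491429
Scene sample variance s_s^2 = 0.040467
Suspect sample variance s_c^2 = 0.078748
Pooled variance = ((n_s-1)*s_s^2 + (n_c-1)*s_c^2) / (n_s + n_c - 2) = 0.065987
Pooled SD = sqrt(0.065987) = 0.256879
Mean difference = 0.008571
|d| = |0.008571| / 0.256879 = 0.033

0.033


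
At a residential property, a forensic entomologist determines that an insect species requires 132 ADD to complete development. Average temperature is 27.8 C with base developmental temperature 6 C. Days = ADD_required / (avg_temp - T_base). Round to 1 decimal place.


Insect development time:
Effective temperature = avg_temp - T_base = 27.8 - 6 = 21.8 C
Days = ADD / effective_temp = 132 / 21.8 = 6.1 days

6.1


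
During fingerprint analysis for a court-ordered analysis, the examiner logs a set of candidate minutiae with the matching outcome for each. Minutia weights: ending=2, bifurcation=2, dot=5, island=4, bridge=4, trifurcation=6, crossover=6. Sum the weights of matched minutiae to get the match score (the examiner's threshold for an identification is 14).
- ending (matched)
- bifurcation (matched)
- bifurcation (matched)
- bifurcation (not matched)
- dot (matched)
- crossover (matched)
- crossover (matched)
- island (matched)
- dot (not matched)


Weighted minutiae match score:
  ending: matched, +2 (running total 2)
  bifurcation: matched, +2 (running total 4)
  bifurcation: matched, +2 (running total 6)
  bifurcation: not matched, +0
  dot: matched, +5 (running total 11)
  crossover: matched, +6 (running total 17)
  crossover: matched, +6 (running total 23)
  island: matched, +4 (running total 27)
  dot: not matched, +0
Total score = 27
Threshold = 14; verdict = identification

27


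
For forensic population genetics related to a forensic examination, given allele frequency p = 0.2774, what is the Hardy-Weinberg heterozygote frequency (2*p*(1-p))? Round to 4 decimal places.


Hardy-Weinberg heterozygote frequency:
q = 1 - p = 1 - 0.2774 = 0.7226
2pq = 2 * 0.2774 * 0.7226 = 0.4009

0.4009


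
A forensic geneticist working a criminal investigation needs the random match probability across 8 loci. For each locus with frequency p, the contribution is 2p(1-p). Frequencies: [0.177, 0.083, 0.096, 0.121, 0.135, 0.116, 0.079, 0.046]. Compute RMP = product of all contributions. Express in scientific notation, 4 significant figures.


Computing RMP for 8 loci:
Locus 1: 2 * 0.177 * 0.823 = 0.291342
Locus 2: 2 * 0.083 * 0.917 = 0.152222
Locus 3: 2 * 0.096 * 0.904 = 0.173568
Locus 4: 2 * 0.121 * 0.879 = 0.212718
Locus 5: 2 * 0.135 * 0.865 = 0.23355
Locus 6: 2 * 0.116 * 0.884 = 0.205088
Locus 7: 2 * 0.079 * 0.921 = 0.145518
Locus 8: 2 * 0.046 * 0.954 = 0.087768
RMP = 1.002e-06

1.002e-06


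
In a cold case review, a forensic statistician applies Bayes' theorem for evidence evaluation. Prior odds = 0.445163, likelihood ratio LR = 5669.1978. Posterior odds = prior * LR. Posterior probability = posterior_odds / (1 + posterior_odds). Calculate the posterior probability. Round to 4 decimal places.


Bayesian evidence evaluation:
Posterior odds = prior_odds * LR = 0.445163 * 5669.1978 = 2523.717
Posterior probability = posterior_odds / (1 + posterior_odds)
= 2523.717 / (1 + 2523.717)
= 2523.717 / 2524.717
= 0.9996

0.9996


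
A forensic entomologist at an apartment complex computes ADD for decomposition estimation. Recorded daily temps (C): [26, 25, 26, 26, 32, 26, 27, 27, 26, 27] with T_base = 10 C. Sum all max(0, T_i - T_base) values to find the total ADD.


Computing ADD day by day:
Day 1: max(0, 26 - 10) = 16
Day 2: max(0, 25 - 10) = 15
Day 3: max(0, 26 - 10) = 16
Day 4: max(0, 26 - 10) = 16
Day 5: max(0, 32 - 10) = 22
Day 6: max(0, 26 - 10) = 16
Day 7: max(0, 27 - 10) = 17
Day 8: max(0, 27 - 10) = 17
Day 9: max(0, 26 - 10) = 16
Day 10: max(0, 27 - 10) = 17
Total ADD = 168

168


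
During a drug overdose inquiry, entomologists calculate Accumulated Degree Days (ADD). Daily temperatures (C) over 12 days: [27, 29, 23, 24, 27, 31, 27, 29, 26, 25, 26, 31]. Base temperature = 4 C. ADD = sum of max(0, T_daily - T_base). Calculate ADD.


Computing ADD day by day:
Day 1: max(0, 27 - 4) = 23
Day 2: max(0, 29 - 4) = 25
Day 3: max(0, 23 - 4) = 19
Day 4: max(0, 24 - 4) = 20
Day 5: max(0, 27 - 4) = 23
Day 6: max(0, 31 - 4) = 27
Day 7: max(0, 27 - 4) = 23
Day 8: max(0, 29 - 4) = 25
Day 9: max(0, 26 - 4) = 22
Day 10: max(0, 25 - 4) = 21
Day 11: max(0, 26 - 4) = 22
Day 12: max(0, 31 - 4) = 27
Total ADD = 277

277


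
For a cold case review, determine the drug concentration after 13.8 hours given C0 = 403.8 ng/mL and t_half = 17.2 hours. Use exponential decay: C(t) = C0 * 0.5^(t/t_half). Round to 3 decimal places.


Drug concentration decay:
Number of half-lives = t / t_half = 13.8 / 17.2 = 0.802326
Decay factor = 0.5^0.802326 = 0.57342392
C(t) = 403.8 * 0.57342392 = 231.549 ng/mL

231.549


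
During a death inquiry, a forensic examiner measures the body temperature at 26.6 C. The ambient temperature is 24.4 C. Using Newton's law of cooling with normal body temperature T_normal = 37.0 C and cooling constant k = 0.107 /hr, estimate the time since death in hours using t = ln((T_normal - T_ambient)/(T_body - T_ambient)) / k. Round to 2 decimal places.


Using Newton's law of cooling:
t = ln((T_normal - T_ambient) / (T_body - T_ambient)) / k
T_normal - T_ambient = 12.6
T_body - T_ambient = 2.2
Ratio = 5.727273
ln(ratio) = 1.74524
t = 1.74524 / 0.107 = 16.31 hours

16.31


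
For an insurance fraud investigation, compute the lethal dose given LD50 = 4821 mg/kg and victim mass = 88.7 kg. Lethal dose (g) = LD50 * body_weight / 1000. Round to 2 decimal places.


Lethal dose calculation:
Lethal dose = LD50 * body_weight / 1000
= 4821 * 88.7 / 1000
= 427622.7 / 1000
= 427.62 g

427.62


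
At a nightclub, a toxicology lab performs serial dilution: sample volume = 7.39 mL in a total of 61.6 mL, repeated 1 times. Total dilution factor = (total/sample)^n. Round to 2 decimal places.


Dilution factor calculation:
Single dilution = V_total / V_sample = 61.6 / 7.39 ≈ 8.335589
Number of dilutions = 1
Total DF = (61.6 / 7.39)^1 (full precision, rounded at the end) = 8.34

8.34


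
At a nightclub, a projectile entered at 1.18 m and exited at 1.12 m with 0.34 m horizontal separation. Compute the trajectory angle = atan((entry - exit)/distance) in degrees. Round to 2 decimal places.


Bullet trajectory angle:
Height difference = 1.18 - 1.12 = 0.06 m
angle = atan(0.06 / 0.34)
angle = atan(0.176471)
angle = 10.01 degrees

10.01


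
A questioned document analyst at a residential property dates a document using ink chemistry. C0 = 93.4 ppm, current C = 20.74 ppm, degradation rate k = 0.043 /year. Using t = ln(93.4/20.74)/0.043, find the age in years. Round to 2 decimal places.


Document age estimation:
C0/C = 93.4 / 20.74 = 4.503375
ln(C0/C) = 1.504827
t = 1.504827 / 0.043 = 35.00 years

35.00


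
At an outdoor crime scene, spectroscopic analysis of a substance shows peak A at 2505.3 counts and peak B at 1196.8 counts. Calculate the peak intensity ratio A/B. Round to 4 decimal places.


Spectral peak ratio:
Peak A = 2505.3 counts
Peak B = 1196.8 counts
Ratio = 2505.3 / 1196.8 = 2.0933

2.0933


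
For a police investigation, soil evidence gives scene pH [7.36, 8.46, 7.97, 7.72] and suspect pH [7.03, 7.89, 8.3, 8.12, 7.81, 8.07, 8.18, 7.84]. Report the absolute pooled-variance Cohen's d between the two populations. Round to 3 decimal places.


Pooled-variance Cohen's d for soil pH comparison:
Scene mean = 31.51 / 4 = 7.8775
Suspect mean = 63.24 / 8 = 7.905
Scene sample variance s_s^2 = 0.213492
Suspect sample variance s_c^2 = 0.154886
Pooled variance = ((n_s-1)*s_s^2 + (n_c-1)*s_c^2) / (n_s + n_c - 2) = 0.172468
Pooled SD = sqrt(0.172468) = 0.415293
Mean difference = -0.0275
|d| = |-0.0275| / 0.415293 = 0.066

0.066


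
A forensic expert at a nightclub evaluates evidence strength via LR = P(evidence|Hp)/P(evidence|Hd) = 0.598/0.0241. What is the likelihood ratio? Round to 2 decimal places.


Likelihood ratio calculation:
LR = P(E|Hp) / P(E|Hd)
LR = 0.598 / 0.0241
LR = 24.81

24.81


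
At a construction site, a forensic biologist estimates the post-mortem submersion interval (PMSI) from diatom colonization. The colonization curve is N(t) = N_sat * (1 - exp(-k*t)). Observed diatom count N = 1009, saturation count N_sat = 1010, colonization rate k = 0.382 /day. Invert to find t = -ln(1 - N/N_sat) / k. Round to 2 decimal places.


PMSI from diatom colonization curve:
N / N_sat = 1009 / 1010 = 0.99901
1 - N/N_sat = 0.00099
ln(1 - N/N_sat) = -6.917806
t = -ln(1 - N/N_sat) / k = -(-6.917806) / 0.382 = 18.11 days

18.11


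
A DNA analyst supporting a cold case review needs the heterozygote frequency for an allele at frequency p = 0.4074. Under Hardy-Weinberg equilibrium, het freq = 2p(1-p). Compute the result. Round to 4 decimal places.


Hardy-Weinberg heterozygote frequency:
q = 1 - p = 1 - 0.4074 = 0.5926
2pq = 2 * 0.4074 * 0.5926 = 0.4829

0.4829


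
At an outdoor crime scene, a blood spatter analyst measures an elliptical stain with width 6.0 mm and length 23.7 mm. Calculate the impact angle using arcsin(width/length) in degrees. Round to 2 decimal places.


Blood spatter impact angle calculation:
width / length = 6.0 / 23.7 = 0.253165
angle = arcsin(0.253165)
angle = 14.66 degrees

14.66


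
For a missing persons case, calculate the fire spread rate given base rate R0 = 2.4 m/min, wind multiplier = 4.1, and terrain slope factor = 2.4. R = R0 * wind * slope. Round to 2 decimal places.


Fire spread rate calculation:
R = R0 * wind_factor * slope_factor
= 2.4 * 4.1 * 2.4
= 9.84 * 2.4
= 23.62 m/min

23.62


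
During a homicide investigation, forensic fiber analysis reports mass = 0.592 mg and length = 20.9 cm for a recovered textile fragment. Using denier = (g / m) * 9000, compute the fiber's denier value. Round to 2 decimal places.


Denier calculation:
Mass in grams = 0.592 mg / 1000 = 0.000592 g
Length in meters = 20.9 cm / 100 = 0.209 m
Linear density = mass / length = 0.000592 / 0.209 = 0.00283254 g/m
Denier = (g/m) * 9000 = 0.00283254 * 9000 = 25.49

25.49


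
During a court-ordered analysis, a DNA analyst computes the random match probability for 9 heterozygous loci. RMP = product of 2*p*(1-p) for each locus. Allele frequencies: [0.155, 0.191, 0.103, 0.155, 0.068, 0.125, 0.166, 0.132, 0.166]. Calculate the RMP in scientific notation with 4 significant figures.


Computing RMP for 9 loci:
Locus 1: 2 * 0.155 * 0.845 = 0.26195
Locus 2: 2 * 0.191 * 0.809 = 0.309038
Locus 3: 2 * 0.103 * 0.897 = 0.184782
Locus 4: 2 * 0.155 * 0.845 = 0.26195
Locus 5: 2 * 0.068 * 0.932 = 0.126752
Locus 6: 2 * 0.125 * 0.875 = 0.21875
Locus 7: 2 * 0.166 * 0.834 = 0.276888
Locus 8: 2 * 0.132 * 0.868 = 0.229152
Locus 9: 2 * 0.166 * 0.834 = 0.276888
RMP = 1.909e-06

1.909e-06


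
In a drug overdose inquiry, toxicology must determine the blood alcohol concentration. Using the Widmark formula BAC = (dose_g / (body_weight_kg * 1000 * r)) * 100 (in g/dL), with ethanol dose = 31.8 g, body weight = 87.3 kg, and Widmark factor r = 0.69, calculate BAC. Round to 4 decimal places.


Applying the Widmark formula:
BAC = (dose_g / (body_wt * 1000 * r)) * 100
Denominator = 87.3 * 1000 * 0.69 = 60237
BAC = (31.8 / 60237) * 100
BAC = 0.0528 g/dL

0.0528


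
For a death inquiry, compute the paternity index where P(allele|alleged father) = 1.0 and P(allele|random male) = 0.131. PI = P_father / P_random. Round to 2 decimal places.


Paternity Index calculation:
PI = P(allele|father) / P(allele|random)
PI = 1.0 / 0.131
PI = 7.63

7.63


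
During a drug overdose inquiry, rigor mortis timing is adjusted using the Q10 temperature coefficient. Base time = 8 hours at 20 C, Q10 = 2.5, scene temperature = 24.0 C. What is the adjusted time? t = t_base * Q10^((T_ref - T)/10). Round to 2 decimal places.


Rigor mortis time adjustment:
Exponent = (T_ref - T_actual) / 10 = (20 - 24.0) / 10 = -0.4
Q10 factor = 2.5^-0.4 = 0.69314
t_adjusted = 8 * 0.69314 = 5.55 hours

5.55


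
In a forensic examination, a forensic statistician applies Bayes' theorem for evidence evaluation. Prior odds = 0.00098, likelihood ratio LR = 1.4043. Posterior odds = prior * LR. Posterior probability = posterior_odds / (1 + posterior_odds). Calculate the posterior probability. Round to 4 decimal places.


Bayesian evidence evaluation:
Posterior odds = prior_odds * LR = 0.00098 * 1.4043 = 0.001376214
Posterior probability = posterior_odds / (1 + posterior_odds)
= 0.001376214 / (1 + 0.001376214)
= 0.001376214 / 1.001376214
= 0.0014

0.0014


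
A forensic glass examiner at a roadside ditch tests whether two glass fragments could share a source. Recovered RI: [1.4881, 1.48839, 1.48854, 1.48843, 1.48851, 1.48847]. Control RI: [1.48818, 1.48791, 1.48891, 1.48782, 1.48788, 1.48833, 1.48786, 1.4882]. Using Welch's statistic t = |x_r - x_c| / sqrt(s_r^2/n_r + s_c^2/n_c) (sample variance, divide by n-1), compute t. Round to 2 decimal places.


Welch's t-criterion for glass RI comparison:
Recovered mean = sum / n_r = 8.93044 / 6 = 1.4884067
Control mean = sum / n_c = 11.90509 / 8 = 1.4881362
Recovered sample variance s_r^2 = 2.54667e-08
Control sample variance s_c^2 = 1.33627e-07
Welch SE (unpooled) = sqrt(s_r^2/n_r + s_c^2/n_c) = sqrt(4.24444e-09 + 1.67033e-08) = sqrt(2.09477e-08) = 0.000144733
|mean_r - mean_c| = 0.000270417
t = 0.000270417 / 0.000144733 = 1.87

1.87


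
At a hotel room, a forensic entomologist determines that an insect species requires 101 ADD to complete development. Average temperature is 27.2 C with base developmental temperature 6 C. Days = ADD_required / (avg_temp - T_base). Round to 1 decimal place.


Insect development time:
Effective temperature = avg_temp - T_base = 27.2 - 6 = 21.2 C
Days = ADD / effective_temp = 101 / 21.2 = 4.8 days

4.8


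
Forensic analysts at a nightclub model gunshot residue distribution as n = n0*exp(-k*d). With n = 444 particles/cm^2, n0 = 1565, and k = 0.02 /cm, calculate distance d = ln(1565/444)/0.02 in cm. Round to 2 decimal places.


GSR distance calculation:
n0/n = 1565 / 444 = 3.524775
ln(n0/n) = 1.259817
d = 1.259817 / 0.02 = 62.99 cm

62.99


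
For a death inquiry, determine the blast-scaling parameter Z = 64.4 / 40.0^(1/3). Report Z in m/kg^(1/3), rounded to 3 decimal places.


Scaled distance calculation:
W^(1/3) = 40.0^(1/3) = 3.419952
Z = R / W^(1/3) = 64.4 / 3.419952
Z = 18.831 m/kg^(1/3)

18.831


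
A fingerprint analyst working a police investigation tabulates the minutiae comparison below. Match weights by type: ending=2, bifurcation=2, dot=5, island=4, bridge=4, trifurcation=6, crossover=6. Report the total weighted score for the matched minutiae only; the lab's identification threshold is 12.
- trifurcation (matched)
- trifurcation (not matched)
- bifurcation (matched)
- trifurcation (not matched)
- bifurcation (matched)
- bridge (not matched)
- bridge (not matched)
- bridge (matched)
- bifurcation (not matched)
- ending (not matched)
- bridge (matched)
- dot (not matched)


Weighted minutiae match score:
  trifurcation: matched, +6 (running total 6)
  trifurcation: not matched, +0
  bifurcation: matched, +2 (running total 8)
  trifurcation: not matched, +0
  bifurcation: matched, +2 (running total 10)
  bridge: not matched, +0
  bridge: not matched, +0
  bridge: matched, +4 (running total 14)
  bifurcation: not matched, +0
  ending: not matched, +0
  bridge: matched, +4 (running total 18)
  dot: not matched, +0
Total score = 18
Threshold = 12; verdict = identification

18


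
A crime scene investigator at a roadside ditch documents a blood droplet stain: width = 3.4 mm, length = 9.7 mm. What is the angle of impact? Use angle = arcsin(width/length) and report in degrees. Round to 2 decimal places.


Blood spatter impact angle calculation:
width / length = 3.4 / 9.7 = 0.350515
angle = arcsin(0.350515)
angle = 20.52 degrees

20.52


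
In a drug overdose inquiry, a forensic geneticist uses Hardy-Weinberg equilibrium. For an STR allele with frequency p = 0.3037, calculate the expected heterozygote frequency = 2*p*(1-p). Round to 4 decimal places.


Hardy-Weinberg heterozygote frequency:
q = 1 - p = 1 - 0.3037 = 0.6963
2pq = 2 * 0.3037 * 0.6963 = 0.4229

0.4229


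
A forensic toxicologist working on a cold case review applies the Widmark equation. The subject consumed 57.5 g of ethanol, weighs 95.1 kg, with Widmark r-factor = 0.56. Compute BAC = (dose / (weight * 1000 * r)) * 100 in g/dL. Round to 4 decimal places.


Applying the Widmark formula:
BAC = (dose_g / (body_wt * 1000 * r)) * 100
Denominator = 95.1 * 1000 * 0.56 = 53256
BAC = (57.5 / 53256) * 100
BAC = 0.1080 g/dL

0.1080


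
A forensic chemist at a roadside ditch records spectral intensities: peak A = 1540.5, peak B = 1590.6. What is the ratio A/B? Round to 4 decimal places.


Spectral peak ratio:
Peak A = 1540.5 counts
Peak B = 1590.6 counts
Ratio = 1540.5 / 1590.6 = 0.9685

0.9685


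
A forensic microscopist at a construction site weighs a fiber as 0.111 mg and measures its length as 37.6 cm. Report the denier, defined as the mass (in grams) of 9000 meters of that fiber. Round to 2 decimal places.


Denier calculation:
Mass in grams = 0.111 mg / 1000 = 0.000111 g
Length in meters = 37.6 cm / 100 = 0.376 m
Linear density = mass / length = 0.000111 / 0.376 = 0.00029521 g/m
Denier = (g/m) * 9000 = 0.00029521 * 9000 = 2.66

2.66


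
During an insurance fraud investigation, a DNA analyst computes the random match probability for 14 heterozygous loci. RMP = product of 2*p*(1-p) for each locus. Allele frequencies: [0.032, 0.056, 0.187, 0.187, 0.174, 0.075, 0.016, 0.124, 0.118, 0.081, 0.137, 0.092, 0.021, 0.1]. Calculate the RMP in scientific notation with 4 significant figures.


Computing RMP for 14 loci:
Locus 1: 2 * 0.032 * 0.968 = 0.061952
Locus 2: 2 * 0.056 * 0.944 = 0.105728
Locus 3: 2 * 0.187 * 0.813 = 0.304062
Locus 4: 2 * 0.187 * 0.813 = 0.304062
Locus 5: 2 * 0.174 * 0.826 = 0.287448
Locus 6: 2 * 0.075 * 0.925 = 0.13875
Locus 7: 2 * 0.016 * 0.984 = 0.031488
Locus 8: 2 * 0.124 * 0.876 = 0.217248
Locus 9: 2 * 0.118 * 0.882 = 0.208152
Locus 10: 2 * 0.081 * 0.919 = 0.148878
Locus 11: 2 * 0.137 * 0.863 = 0.236462
Locus 12: 2 * 0.092 * 0.908 = 0.167072
Locus 13: 2 * 0.021 * 0.979 = 0.041118
Locus 14: 2 * 0.1 * 0.9 = 0.18
RMP = 1.497e-12

1.497e-12


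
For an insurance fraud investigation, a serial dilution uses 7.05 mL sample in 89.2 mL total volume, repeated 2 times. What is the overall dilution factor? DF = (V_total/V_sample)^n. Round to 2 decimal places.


Dilution factor calculation:
Single dilution = V_total / V_sample = 89.2 / 7.05 ≈ 12.652482
Number of dilutions = 2
Total DF = (89.2 / 7.05)^2 (full precision, rounded at the end) = 160.09

160.09


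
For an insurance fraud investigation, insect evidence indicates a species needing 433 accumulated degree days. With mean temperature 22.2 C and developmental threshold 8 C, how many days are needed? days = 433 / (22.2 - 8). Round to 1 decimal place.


Insect development time:
Effective temperature = avg_temp - T_base = 22.2 - 8 = 14.2 C
Days = ADD / effective_temp = 433 / 14.2 = 30.5 days

30.5


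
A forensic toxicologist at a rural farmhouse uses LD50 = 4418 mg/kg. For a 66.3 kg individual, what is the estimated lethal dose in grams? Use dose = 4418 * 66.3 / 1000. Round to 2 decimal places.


Lethal dose calculation:
Lethal dose = LD50 * body_weight / 1000
= 4418 * 66.3 / 1000
= 292913.4 / 1000
= 292.91 g

292.91


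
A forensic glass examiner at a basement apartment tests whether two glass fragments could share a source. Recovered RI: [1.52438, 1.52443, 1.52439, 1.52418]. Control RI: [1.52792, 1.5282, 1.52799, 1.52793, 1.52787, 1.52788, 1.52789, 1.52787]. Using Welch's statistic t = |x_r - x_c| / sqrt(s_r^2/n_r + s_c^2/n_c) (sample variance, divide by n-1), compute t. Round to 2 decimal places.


Welch's t-criterion for glass RI comparison:
Recovered mean = sum / n_r = 6.09738 / 4 = 1.524345
Control mean = sum / n_c = 12.22355 / 8 = 1.5279437
Recovered sample variance s_r^2 = 1.25667e-08
Control sample variance s_c^2 = 1.23411e-08
Welch SE (unpooled) = sqrt(s_r^2/n_r + s_c^2/n_c) = sqrt(3.14167e-09 + 1.54263e-09) = sqrt(4.6843e-09) = 6.84419e-05
|mean_r - mean_c| = 0.00359875
t = 0.00359875 / 6.84419e-05 = 52.58

52.58


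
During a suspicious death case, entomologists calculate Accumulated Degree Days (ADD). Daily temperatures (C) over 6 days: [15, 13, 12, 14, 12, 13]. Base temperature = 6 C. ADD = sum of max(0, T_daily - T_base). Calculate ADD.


Computing ADD day by day:
Day 1: max(0, 15 - 6) = 9
Day 2: max(0, 13 - 6) = 7
Day 3: max(0, 12 - 6) = 6
Day 4: max(0, 14 - 6) = 8
Day 5: max(0, 12 - 6) = 6
Day 6: max(0, 13 - 6) = 7
Total ADD = 43

43


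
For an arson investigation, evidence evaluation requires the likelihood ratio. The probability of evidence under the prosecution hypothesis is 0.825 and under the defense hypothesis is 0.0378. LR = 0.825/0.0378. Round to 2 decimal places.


Likelihood ratio calculation:
LR = P(E|Hp) / P(E|Hd)
LR = 0.825 / 0.0378
LR = 21.83

21.83


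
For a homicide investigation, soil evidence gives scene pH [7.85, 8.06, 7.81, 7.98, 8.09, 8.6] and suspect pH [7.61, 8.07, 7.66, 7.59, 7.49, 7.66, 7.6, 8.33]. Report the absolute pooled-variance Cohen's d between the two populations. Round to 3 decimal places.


Pooled-variance Cohen's d for soil pH comparison:
Scene mean = 48.39 / 6 = 8.065
Suspect mean = 62.01 / 8 = 7.75125
Scene sample variance s_s^2 = 0.08107
Suspect sample variance s_c^2 = 0.084327
Pooled variance = ((n_s-1)*s_s^2 + (n_c-1)*s_c^2) / (n_s + n_c - 2) = 0.08297
Pooled SD = sqrt(0.08297) = 0.288045
Mean difference = 0.31375
|d| = |0.31375| / 0.288045 = 1.089

1.089


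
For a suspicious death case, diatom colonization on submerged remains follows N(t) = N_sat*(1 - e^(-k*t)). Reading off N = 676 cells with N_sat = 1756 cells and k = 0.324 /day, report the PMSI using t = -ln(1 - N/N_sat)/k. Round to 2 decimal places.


PMSI from diatom colonization curve:
N / N_sat = 676 / 1756 = 0.384966
1 - N/N_sat = 0.615034
ln(1 - N/N_sat) = -0.486078
t = -ln(1 - N/N_sat) / k = -(-0.486078) / 0.324 = 1.50 days

1.50


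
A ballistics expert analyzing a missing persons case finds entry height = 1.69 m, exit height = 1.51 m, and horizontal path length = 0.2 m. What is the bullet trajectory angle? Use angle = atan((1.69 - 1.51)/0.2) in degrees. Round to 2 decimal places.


Bullet trajectory angle:
Height difference = 1.69 - 1.51 = 0.18 m
angle = atan(0.18 / 0.2)
angle = atan(0.9)
angle = 41.99 degrees

41.99


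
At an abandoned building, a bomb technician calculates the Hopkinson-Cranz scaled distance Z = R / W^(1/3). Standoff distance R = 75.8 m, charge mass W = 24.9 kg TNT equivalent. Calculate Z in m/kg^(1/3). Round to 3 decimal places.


Scaled distance calculation:
W^(1/3) = 24.9^(1/3) = 2.920114
Z = R / W^(1/3) = 75.8 / 2.920114
Z = 25.958 m/kg^(1/3)

25.958


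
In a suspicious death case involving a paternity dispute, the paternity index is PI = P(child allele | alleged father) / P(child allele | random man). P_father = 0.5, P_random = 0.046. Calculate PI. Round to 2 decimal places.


Paternity Index calculation:
PI = P(allele|father) / P(allele|random)
PI = 0.5 / 0.046
PI = 10.87

10.87


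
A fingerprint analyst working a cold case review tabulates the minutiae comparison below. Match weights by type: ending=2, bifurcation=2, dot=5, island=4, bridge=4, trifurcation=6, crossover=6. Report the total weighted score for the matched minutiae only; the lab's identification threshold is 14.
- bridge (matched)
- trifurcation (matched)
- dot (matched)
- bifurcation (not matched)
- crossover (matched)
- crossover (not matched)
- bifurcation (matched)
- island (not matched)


Weighted minutiae match score:
  bridge: matched, +4 (running total 4)
  trifurcation: matched, +6 (running total 10)
  dot: matched, +5 (running total 15)
  bifurcation: not matched, +0
  crossover: matched, +6 (running total 21)
  crossover: not matched, +0
  bifurcation: matched, +2 (running total 23)
  island: not matched, +0
Total score = 23
Threshold = 14; verdict = identification

23


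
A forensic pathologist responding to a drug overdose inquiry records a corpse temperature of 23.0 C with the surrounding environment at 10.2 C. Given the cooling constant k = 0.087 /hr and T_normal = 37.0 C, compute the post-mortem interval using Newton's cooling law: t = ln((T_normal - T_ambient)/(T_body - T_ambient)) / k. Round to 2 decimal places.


Using Newton's law of cooling:
t = ln((T_normal - T_ambient) / (T_body - T_ambient)) / k
T_normal - T_ambient = 26.8
T_body - T_ambient = 12.8
Ratio = 2.09375
ln(ratio) = 0.738957
t = 0.738957 / 0.087 = 8.49 hours

8.49


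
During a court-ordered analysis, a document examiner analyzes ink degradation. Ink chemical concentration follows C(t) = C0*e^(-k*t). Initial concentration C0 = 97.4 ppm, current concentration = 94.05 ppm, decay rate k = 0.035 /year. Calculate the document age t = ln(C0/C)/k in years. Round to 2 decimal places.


Document age estimation:
C0/C = 97.4 / 94.05 = 1.035619
ln(C0/C) = 0.034999
t = 0.034999 / 0.035 = 1.00 years

1.00


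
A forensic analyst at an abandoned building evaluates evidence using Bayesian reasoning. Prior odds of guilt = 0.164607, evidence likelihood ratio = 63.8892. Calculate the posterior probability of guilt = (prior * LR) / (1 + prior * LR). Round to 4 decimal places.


Bayesian evidence evaluation:
Posterior odds = prior_odds * LR = 0.164607 * 63.8892 = 10.51661
Posterior probability = posterior_odds / (1 + posterior_odds)
= 10.51661 / (1 + 10.51661)
= 10.51661 / 11.51661
= 0.9132

0.9132


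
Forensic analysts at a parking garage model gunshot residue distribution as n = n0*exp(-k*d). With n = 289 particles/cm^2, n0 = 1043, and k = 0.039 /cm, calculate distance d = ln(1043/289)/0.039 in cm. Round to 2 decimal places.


GSR distance calculation:
n0/n = 1043 / 289 = 3.608997
ln(n0/n) = 1.28343
d = 1.28343 / 0.039 = 32.91 cm

32.91


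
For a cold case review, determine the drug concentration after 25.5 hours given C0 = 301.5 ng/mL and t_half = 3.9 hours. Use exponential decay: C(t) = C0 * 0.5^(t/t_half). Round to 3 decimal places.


Drug concentration decay:
Number of half-lives = t / t_half = 25.5 / 3.9 = 6.538462
Decay factor = 0.5^6.538462 = 0.01075788
C(t) = 301.5 * 0.01075788 = 3.244 ng/mL

3.244


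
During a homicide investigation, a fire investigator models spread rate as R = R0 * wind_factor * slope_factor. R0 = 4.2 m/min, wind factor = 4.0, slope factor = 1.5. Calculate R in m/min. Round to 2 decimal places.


Fire spread rate calculation:
R = R0 * wind_factor * slope_factor
= 4.2 * 4.0 * 1.5
= 16.8 * 1.5
= 25.20 m/min

25.20


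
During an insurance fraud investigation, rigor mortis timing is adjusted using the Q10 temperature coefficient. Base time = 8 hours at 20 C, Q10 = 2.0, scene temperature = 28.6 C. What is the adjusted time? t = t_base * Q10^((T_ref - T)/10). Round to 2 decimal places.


Rigor mortis time adjustment:
Exponent = (T_ref - T_actual) / 10 = (20 - 28.6) / 10 = -0.86
Q10 factor = 2.0^-0.86 = 0.55095
t_adjusted = 8 * 0.55095 = 4.41 hours

4.41


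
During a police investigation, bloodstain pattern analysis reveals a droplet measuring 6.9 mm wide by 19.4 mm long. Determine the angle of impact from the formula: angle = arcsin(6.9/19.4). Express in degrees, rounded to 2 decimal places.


Blood spatter impact angle calculation:
width / length = 6.9 / 19.4 = 0.35567
angle = arcsin(0.35567)
angle = 20.83 degrees

20.83


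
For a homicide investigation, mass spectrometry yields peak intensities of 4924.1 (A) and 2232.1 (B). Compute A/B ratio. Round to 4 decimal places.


Spectral peak ratio:
Peak A = 4924.1 counts
Peak B = 2232.1 counts
Ratio = 4924.1 / 2232.1 = 2.2060

2.2060


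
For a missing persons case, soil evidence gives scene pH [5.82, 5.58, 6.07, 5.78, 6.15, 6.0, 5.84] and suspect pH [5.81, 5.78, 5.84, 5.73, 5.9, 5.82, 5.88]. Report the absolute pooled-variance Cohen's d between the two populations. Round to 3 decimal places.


Pooled-variance Cohen's d for soil pH comparison:
Scene mean = 41.24 / 7 = 5.891429
Suspect mean = 40.76 / 7 = 5.822857
Scene sample variance s_s^2 = 0.037948
Suspect sample variance s_c^2 = 0.003357
Pooled variance = ((n_s-1)*s_s^2 + (n_c-1)*s_c^2) / (n_s + n_c - 2) = 0.020652
Pooled SD = sqrt(0.020652) = 0.143708
Mean difference = 0.068571
|d| = |0.068571| / 0.143708 = 0.477

0.477


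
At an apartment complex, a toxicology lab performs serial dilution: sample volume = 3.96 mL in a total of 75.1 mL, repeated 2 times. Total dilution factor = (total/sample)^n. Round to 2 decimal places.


Dilution factor calculation:
Single dilution = V_total / V_sample = 75.1 / 3.96 ≈ 18.964646
Number of dilutions = 2
Total DF = (75.1 / 3.96)^2 (full precision, rounded at the end) = 359.66

359.66


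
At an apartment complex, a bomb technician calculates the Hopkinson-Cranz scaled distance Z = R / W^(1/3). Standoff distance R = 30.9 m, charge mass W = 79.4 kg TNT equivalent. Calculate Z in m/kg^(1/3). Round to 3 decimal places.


Scaled distance calculation:
W^(1/3) = 79.4^(1/3) = 4.29807
Z = R / W^(1/3) = 30.9 / 4.29807
Z = 7.189 m/kg^(1/3)

7.189


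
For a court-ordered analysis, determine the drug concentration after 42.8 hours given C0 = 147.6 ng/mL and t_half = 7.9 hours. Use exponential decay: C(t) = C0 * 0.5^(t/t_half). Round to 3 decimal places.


Drug concentration decay:
Number of half-lives = t / t_half = 42.8 / 7.9 = 5.417722
Decay factor = 0.5^5.417722 = 0.02339393
C(t) = 147.6 * 0.02339393 = 3.453 ng/mL

3.453


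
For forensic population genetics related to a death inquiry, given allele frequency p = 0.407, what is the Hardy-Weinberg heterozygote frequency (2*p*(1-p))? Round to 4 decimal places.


Hardy-Weinberg heterozygote frequency:
q = 1 - p = 1 - 0.407 = 0.593
2pq = 2 * 0.407 * 0.593 = 0.4827

0.4827


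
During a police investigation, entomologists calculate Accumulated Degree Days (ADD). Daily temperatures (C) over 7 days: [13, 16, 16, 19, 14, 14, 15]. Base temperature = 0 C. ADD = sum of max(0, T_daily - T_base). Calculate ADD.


Computing ADD day by day:
Day 1: max(0, 13 - 0) = 13
Day 2: max(0, 16 - 0) = 16
Day 3: max(0, 16 - 0) = 16
Day 4: max(0, 19 - 0) = 19
Day 5: max(0, 14 - 0) = 14
Day 6: max(0, 14 - 0) = 14
Day 7: max(0, 15 - 0) = 15
Total ADD = 107

107


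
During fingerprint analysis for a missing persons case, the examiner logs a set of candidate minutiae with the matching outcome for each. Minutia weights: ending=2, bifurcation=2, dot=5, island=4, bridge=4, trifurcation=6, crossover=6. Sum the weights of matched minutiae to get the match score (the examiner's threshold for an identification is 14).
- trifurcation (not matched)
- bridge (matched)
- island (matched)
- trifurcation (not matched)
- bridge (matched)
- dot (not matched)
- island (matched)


Weighted minutiae match score:
  trifurcation: not matched, +0
  bridge: matched, +4 (running total 4)
  island: matched, +4 (running total 8)
  trifurcation: not matched, +0
  bridge: matched, +4 (running total 12)
  dot: not matched, +0
  island: matched, +4 (running total 16)
Total score = 16
Threshold = 14; verdict = identification

16


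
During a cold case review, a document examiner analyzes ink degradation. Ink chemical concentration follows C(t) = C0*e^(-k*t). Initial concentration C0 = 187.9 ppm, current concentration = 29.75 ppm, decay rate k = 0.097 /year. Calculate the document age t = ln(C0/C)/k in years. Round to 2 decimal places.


Document age estimation:
C0/C = 187.9 / 29.75 = 6.315966
ln(C0/C) = 1.843081
t = 1.843081 / 0.097 = 19.00 years

19.00


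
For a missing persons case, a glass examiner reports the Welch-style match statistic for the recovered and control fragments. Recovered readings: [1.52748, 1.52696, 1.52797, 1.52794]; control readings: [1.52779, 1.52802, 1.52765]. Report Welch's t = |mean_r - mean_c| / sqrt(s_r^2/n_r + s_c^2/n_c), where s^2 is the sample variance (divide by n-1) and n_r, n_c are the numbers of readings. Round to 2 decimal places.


Welch's t-criterion for glass RI comparison:
Recovered mean = sum / n_r = 6.11035 / 4 = 1.5275875
Control mean = sum / n_c = 4.58346 / 3 = 1.52782
Recovered sample variance s_r^2 = 2.25292e-07
Control sample variance s_c^2 = 3.49e-08
Welch SE (unpooled) = sqrt(s_r^2/n_r + s_c^2/n_c) = sqrt(5.63229e-08 + 1.16333e-08) = sqrt(6.79562e-08) = 0.000260684
|mean_r - mean_c| = 0.0002325
t = 0.0002325 / 0.000260684 = 0.89

0.89


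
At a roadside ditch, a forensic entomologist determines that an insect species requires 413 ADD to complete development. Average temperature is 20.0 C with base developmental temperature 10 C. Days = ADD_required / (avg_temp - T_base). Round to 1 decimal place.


Insect development time:
Effective temperature = avg_temp - T_base = 20.0 - 10 = 10.0 C
Days = ADD / effective_temp = 413 / 10.0 = 41.3 days

41.3


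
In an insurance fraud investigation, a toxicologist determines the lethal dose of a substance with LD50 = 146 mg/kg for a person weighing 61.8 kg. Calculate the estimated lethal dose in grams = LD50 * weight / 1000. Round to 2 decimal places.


Lethal dose calculation:
Lethal dose = LD50 * body_weight / 1000
= 146 * 61.8 / 1000
= 9022.8 / 1000
= 9.02 g

9.02


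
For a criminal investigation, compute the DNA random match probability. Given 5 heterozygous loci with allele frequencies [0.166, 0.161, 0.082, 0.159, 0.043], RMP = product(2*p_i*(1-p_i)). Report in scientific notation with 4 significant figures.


Computing RMP for 5 loci:
Locus 1: 2 * 0.166 * 0.834 = 0.276888
Locus 2: 2 * 0.161 * 0.839 = 0.270158
Locus 3: 2 * 0.082 * 0.918 = 0.150552
Locus 4: 2 * 0.159 * 0.841 = 0.267438
Locus 5: 2 * 0.043 * 0.957 = 0.082302
RMP = 2.479e-04

2.479e-04


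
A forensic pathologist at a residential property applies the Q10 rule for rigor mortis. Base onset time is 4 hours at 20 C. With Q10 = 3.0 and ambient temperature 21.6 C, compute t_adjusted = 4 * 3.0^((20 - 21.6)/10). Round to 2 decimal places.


Rigor mortis time adjustment:
Exponent = (T_ref - T_actual) / 10 = (20 - 21.6) / 10 = -0.16
Q10 factor = 3.0^-0.16 = 0.8388
t_adjusted = 4 * 0.8388 = 3.36 hours

3.36


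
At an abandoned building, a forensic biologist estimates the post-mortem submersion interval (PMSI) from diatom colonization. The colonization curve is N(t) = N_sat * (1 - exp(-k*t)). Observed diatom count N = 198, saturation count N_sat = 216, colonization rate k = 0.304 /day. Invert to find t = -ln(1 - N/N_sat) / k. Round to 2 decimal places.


PMSI from diatom colonization curve:
N / N_sat = 198 / 216 = 0.916667
1 - N/N_sat = 0.083333
ln(1 - N/N_sat) = -2.484911
t = -ln(1 - N/N_sat) / k = -(-2.484911) / 0.304 = 8.17 days

8.17


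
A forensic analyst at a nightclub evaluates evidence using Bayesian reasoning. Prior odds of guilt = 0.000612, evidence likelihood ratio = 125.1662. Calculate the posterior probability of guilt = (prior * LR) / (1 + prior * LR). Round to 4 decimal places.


Bayesian evidence evaluation:
Posterior odds = prior_odds * LR = 0.000612 * 125.1662 = 0.07660171
Posterior probability = posterior_odds / (1 + posterior_odds)
= 0.07660171 / (1 + 0.07660171)
= 0.07660171 / 1.07660171
= 0.0712

0.0712


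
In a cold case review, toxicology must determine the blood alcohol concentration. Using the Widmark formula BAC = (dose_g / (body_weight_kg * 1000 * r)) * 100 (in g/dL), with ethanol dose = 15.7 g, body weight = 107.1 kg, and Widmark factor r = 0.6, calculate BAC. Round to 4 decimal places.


Applying the Widmark formula:
BAC = (dose_g / (body_wt * 1000 * r)) * 100
Denominator = 107.1 * 1000 * 0.6 = 64260
BAC = (15.7 / 64260) * 100
BAC = 0.0244 g/dL

0.0244


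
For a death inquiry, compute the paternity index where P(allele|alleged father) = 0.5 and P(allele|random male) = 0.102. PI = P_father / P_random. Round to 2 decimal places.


Paternity Index calculation:
PI = P(allele|father) / P(allele|random)
PI = 0.5 / 0.102
PI = 4.90

4.90


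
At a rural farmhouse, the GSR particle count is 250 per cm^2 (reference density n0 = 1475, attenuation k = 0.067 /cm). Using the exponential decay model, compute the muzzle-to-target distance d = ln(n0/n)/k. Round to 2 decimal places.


GSR distance calculation:
n0/n = 1475 / 250 = 5.9
ln(n0/n) = 1.774952
d = 1.774952 / 0.067 = 26.49 cm

26.49


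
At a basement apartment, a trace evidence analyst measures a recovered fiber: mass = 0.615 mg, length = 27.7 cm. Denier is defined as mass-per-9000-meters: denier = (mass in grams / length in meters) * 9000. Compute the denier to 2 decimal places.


Denier calculation:
Mass in grams = 0.615 mg / 1000 = 0.000615 g
Length in meters = 27.7 cm / 100 = 0.277 m
Linear density = mass / length = 0.000615 / 0.277 = 0.00222022 g/m
Denier = (g/m) * 9000 = 0.00222022 * 9000 = 19.98

19.98


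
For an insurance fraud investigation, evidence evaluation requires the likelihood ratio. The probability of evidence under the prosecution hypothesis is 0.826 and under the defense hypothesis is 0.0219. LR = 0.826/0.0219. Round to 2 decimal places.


Likelihood ratio calculation:
LR = P(E|Hp) / P(E|Hd)
LR = 0.826 / 0.0219
LR = 37.72

37.72


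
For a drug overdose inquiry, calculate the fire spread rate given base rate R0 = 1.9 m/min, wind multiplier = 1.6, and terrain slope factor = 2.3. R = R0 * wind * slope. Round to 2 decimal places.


Fire spread rate calculation:
R = R0 * wind_factor * slope_factor
= 1.9 * 1.6 * 2.3
= 3.04 * 2.3
= 6.99 m/min

6.99


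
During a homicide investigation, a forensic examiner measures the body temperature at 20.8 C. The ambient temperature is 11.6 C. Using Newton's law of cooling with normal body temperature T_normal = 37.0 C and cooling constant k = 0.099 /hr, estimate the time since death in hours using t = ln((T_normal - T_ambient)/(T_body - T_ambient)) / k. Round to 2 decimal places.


Using Newton's law of cooling:
t = ln((T_normal - T_ambient) / (T_body - T_ambient)) / k
T_normal - T_ambient = 25.4
T_body - T_ambient = 9.2
Ratio = 2.76087
ln(ratio) = 1.015546
t = 1.015546 / 0.099 = 10.26 hours

10.26
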